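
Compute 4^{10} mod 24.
16

Using successive squaring:
Binary expansion of 10: 1010
Powers of 4 mod 24 (each is the square of the previous):
  4^1 ≡ 4 (mod 24)
  4^2 ≡ 4² = 16 ≡ 16 (mod 24)
  4^4 ≡ 16² = 256 ≡ 16 (mod 24)
  4^8 ≡ 16² = 256 ≡ 16 (mod 24)
10 = 8 + 2, so 4^10 = 4^8 × 4^2 ≡ 16 × 16 (mod 24)
Multiplying step by step:
  16 × 16 = 256 ≡ 16 (mod 24)
Result: 4^10 ≡ 16 (mod 24)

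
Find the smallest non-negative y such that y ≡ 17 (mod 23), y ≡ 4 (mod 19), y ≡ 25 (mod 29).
3766

Using the Chinese Remainder Theorem:
M = product of moduli = 12673
For equation 1: M_1 = 551, 551 ≡ 22 (mod 23), inverse of 551 mod 23 is 22 (check: 22 × 22 = 484 ≡ 1 (mod 23))
For equation 2: M_2 = 667, 667 ≡ 2 (mod 19), inverse of 667 mod 19 is 10 (check: 2 × 10 = 20 ≡ 1 (mod 19))
For equation 3: M_3 = 437, 437 ≡ 2 (mod 29), inverse of 437 mod 29 is 15 (check: 2 × 15 = 30 ≡ 1 (mod 29))
Combine: y ≡ Σ r_i×M_i×(M_i⁻¹ mod m_i) = 17×551×22 + 4×667×10 + 25×437×15 = 206074 + 26680 + 163875 = 396629
396629 mod 12673 = 3766
y ≡ 3766 (mod 12673)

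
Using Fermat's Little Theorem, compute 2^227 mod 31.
By Fermat: 2^{30} ≡ 1 (mod 31). 227 ≡ 17 (mod 30). So 2^{227} ≡ 2^{17} ≡ 4 (mod 31)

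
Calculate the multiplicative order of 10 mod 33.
Powers of 10 mod 33: 10^1≡10, 10^2≡1. Order = 2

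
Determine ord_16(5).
Powers of 5 mod 16: 5^1≡5, 5^2≡9, 5^3≡13, 5^4≡1. Order = 4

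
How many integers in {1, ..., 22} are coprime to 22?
10

Prime factorization: 22 = 2 × 11
Using the formula φ(n) = n × Π(1 - 1/p) for each prime factor p:
φ(22) = 22 × (1 - 1/2) × (1 - 1/11)
φ(22) = 10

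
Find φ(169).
156

Prime factorization: 169 = 13^2
Using the formula φ(n) = n × Π(1 - 1/p) for each prime factor p:
φ(169) = 169 × (1 - 1/13)
φ(169) = 156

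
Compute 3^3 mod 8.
3 = 2 + 1 (binary 11). Repeated squaring mod 8: 3^1 ≡ 3; 3^2 ≡ 3² = 9 ≡ 1. Multiply: 3^3 = 3^2 × 3^1 ≡ 1 × 3 (mod 8): 1 × 3 = 3 ≡ 3. So 3^3 ≡ 3 (mod 8).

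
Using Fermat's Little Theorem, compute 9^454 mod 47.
By Fermat: 9^{46} ≡ 1 (mod 47). 454 ≡ 40 (mod 46). So 9^{454} ≡ 9^{40} ≡ 4 (mod 47)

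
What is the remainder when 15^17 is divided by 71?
Using repeated squaring. 17 = 16 + 1 (binary 10001). Repeated squaring mod 71: 15^1 ≡ 15; 15^2 ≡ 15² = 225 ≡ 12; 15^4 ≡ 12² = 144 ≡ 2; 15^8 ≡ 2² = 4 ≡ 4; 15^16 ≡ 4² = 16 ≡ 16. Multiply: 15^17 = 15^16 × 15^1 ≡ 16 × 15 (mod 71): 16 × 15 = 240 ≡ 27. So 15^17 ≡ 27 (mod 71).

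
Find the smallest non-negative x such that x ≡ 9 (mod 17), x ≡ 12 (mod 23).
196

Using the Chinese Remainder Theorem:
M = product of moduli = 391
For equation 1: M_1 = 23, 23 ≡ 6 (mod 17), inverse of 23 mod 17 is 3 (check: 6 × 3 = 18 ≡ 1 (mod 17))
For equation 2: M_2 = 17, 17 ≡ 17 (mod 23), inverse of 17 mod 23 is 19 (check: 17 × 19 = 323 ≡ 1 (mod 23))
Combine: x ≡ Σ r_i×M_i×(M_i⁻¹ mod m_i) = 9×23×3 + 12×17×19 = 621 + 3876 = 4497
4497 mod 391 = 196
x ≡ 196 (mod 391)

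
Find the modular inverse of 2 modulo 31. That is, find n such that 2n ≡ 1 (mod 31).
16

Using Extended Euclidean Algorithm:
gcd(2, 31) = 1
Bezout coefficients: 2 × -15 + 31 × 1 = 1
So 2 × -15 ≡ 1 (mod 31)
The inverse is -15 mod 31 = 16
Verification: 2 × 16 = 32 = 1 × 31 + 1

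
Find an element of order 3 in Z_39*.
16 has order 3 mod 39 since 16^{3} ≡ 1 (mod 39) and no smaller power works.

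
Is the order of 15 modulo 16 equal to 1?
No, the actual order is 2, not 1.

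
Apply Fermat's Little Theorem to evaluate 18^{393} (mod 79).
65

By Fermat's Little Theorem, a^(p-1) ≡ 1 (mod p) for prime p and gcd(a, p) = 1
Here p = 79, so 18^78 ≡ 1 (mod 79)
We can reduce the exponent: 393 mod 78 = 3
So 18^393 ≡ 18^3 (mod 79)
Computing: 18^3 mod 79 = 65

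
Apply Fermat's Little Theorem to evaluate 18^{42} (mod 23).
12

By Fermat's Little Theorem, a^(p-1) ≡ 1 (mod p) for prime p and gcd(a, p) = 1
Here p = 23, so 18^22 ≡ 1 (mod 23)
We can reduce the exponent: 42 mod 22 = 20
So 18^42 ≡ 18^20 (mod 23)
Computing: 18^20 mod 23 = 12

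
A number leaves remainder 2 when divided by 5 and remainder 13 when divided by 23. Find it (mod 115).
M = 5 × 23 = 115. M₁ = 23, y₁ ≡ 2 (mod 5). M₂ = 5, y₂ ≡ 14 (mod 23). x = 2×23×2 + 13×5×14 ≡ 82 (mod 115)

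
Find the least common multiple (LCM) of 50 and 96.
2400

First find GCD(50, 96) using the Euclidean algorithm:
50 = 0 × 96 + 50
96 = 1 × 50 + 46
50 = 1 × 46 + 4
46 = 11 × 4 + 2
4 = 2 × 2 + 0
GCD(50, 96) = 2

LCM formula: LCM(a, b) = (a × b) / GCD(a, b)
LCM(50, 96) = (50 × 96) / 2
LCM(50, 96) = 4800 / 2
LCM(50, 96) = 2400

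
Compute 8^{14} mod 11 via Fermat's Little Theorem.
4

By Fermat's Little Theorem, a^(p-1) ≡ 1 (mod p) for prime p and gcd(a, p) = 1
Here p = 11, so 8^10 ≡ 1 (mod 11)
We can reduce the exponent: 14 mod 10 = 4
So 8^14 ≡ 8^4 (mod 11)
Computing: 8^4 mod 11 = 4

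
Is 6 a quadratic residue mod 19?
By Euler's criterion: 6^{9} ≡ 1 (mod 19). Since this equals 1, 6 is a QR.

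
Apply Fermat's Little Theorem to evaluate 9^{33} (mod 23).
1

By Fermat's Little Theorem, a^(p-1) ≡ 1 (mod p) for prime p and gcd(a, p) = 1
Here p = 23, so 9^22 ≡ 1 (mod 23)
We can reduce the exponent: 33 mod 22 = 11
So 9^33 ≡ 9^11 (mod 23)
Computing: 9^11 mod 23 = 1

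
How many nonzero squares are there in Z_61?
For prime 61, there are (p-1)/2 = (61-1)/2 = 30 quadratic residues (excluding 0).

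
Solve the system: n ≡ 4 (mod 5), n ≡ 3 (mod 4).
M = 5 × 4 = 20. M₁ = 4, y₁ ≡ 4 (mod 5). M₂ = 5, y₂ ≡ 1 (mod 4). n = 4×4×4 + 3×5×1 ≡ 19 (mod 20)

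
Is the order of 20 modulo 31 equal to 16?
No, the actual order is 15, not 16.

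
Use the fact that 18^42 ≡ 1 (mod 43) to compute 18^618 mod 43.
By Fermat: 18^{42} ≡ 1 (mod 43). 618 ≡ 30 (mod 42). So 18^{618} ≡ 18^{30} ≡ 11 (mod 43)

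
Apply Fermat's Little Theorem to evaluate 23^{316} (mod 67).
16

By Fermat's Little Theorem, a^(p-1) ≡ 1 (mod p) for prime p and gcd(a, p) = 1
Here p = 67, so 23^66 ≡ 1 (mod 67)
We can reduce the exponent: 316 mod 66 = 52
So 23^316 ≡ 23^52 (mod 67)
Computing: 23^52 mod 67 = 16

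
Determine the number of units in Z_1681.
1640

Prime factorization: 1681 = 41^2
Using the formula φ(n) = n × Π(1 - 1/p) for each prime factor p:
φ(1681) = 1681 × (1 - 1/41)
φ(1681) = 1640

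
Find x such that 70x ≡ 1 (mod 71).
70^(-1) ≡ 70 (mod 71). Verification: 70 × 70 = 4900 ≡ 1 (mod 71)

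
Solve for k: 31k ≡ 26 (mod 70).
46

Since gcd(31, 70) = 1 divides 26, a solution exists.
Multiply both sides by the inverse of 31 mod 70:
  31^(-1) mod 70 = 61
  x ≡ 61 × 26 ≡ 1586 ≡ 46 (mod 70)
Verification: 31 × 46 = 1426 = 20 × 70 + 26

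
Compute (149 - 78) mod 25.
21

(149 - 78) = 71
71 mod 25 = 21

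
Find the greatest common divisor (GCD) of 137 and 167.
1

Using the Euclidean algorithm:
137 = 0 × 167 + 137
167 = 1 × 137 + 30
137 = 4 × 30 + 17
30 = 1 × 17 + 13
17 = 1 × 13 + 4
13 = 3 × 4 + 1
4 = 4 × 1 + 0

GCD(137, 167) = 1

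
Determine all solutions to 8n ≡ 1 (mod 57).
50

Since gcd(8, 57) = 1 divides 1, a solution exists.
Multiply both sides by the inverse of 8 mod 57:
  8^(-1) mod 57 = 50
  x ≡ 50 × 1 ≡ 50 ≡ 50 (mod 57)
Verification: 8 × 50 = 400 = 7 × 57 + 1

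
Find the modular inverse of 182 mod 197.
182^(-1) ≡ 105 (mod 197). Verification: 182 × 105 = 19110 ≡ 1 (mod 197)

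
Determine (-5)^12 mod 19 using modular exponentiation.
Using repeated squaring. (-5) ≡ 14 (mod 19). 12 = 8 + 4 (binary 1100). Repeated squaring mod 19: 14^1 ≡ 14; 14^2 ≡ 14² = 196 ≡ 6; 14^4 ≡ 6² = 36 ≡ 17; 14^8 ≡ 17² = 289 ≡ 4. Multiply: (-5)^12 ≡ 14^8 × 14^4 ≡ 4 × 17 (mod 19): 4 × 17 = 68 ≡ 11. So (-5)^12 ≡ 11 (mod 19).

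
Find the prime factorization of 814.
2 × 11 × 37

Divide by primes starting from smallest:
814 ÷ 2 = 407
407 ÷ 11 = 37
37 ÷ 37 = 1

814 = 2 × 11 × 37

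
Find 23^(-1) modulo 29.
24

Using Extended Euclidean Algorithm:
gcd(23, 29) = 1
Bezout coefficients: 23 × -5 + 29 × 4 = 1
So 23 × -5 ≡ 1 (mod 29)
The inverse is -5 mod 29 = 24
Verification: 23 × 24 = 552 = 19 × 29 + 1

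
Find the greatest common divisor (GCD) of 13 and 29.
1

Using the Euclidean algorithm:
13 = 0 × 29 + 13
29 = 2 × 13 + 3
13 = 4 × 3 + 1
3 = 3 × 1 + 0

GCD(13, 29) = 1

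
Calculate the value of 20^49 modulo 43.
Using Fermat: 20^{42} ≡ 1 (mod 43). 49 ≡ 7 (mod 42). So 20^{49} ≡ 20^{7} ≡ 37 (mod 43)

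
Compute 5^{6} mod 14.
1

Using successive squaring:
Binary expansion of 6: 110
Powers of 5 mod 14 (each is the square of the previous):
  5^1 ≡ 5 (mod 14)
  5^2 ≡ 5² = 25 ≡ 11 (mod 14)
  5^4 ≡ 11² = 121 ≡ 9 (mod 14)
6 = 4 + 2, so 5^6 = 5^4 × 5^2 ≡ 9 × 11 (mod 14)
Multiplying step by step:
  9 × 11 = 99 ≡ 1 (mod 14)
Result: 5^6 ≡ 1 (mod 14)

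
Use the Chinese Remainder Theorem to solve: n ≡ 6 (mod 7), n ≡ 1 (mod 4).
M = 7 × 4 = 28. M₁ = 4, y₁ ≡ 2 (mod 7). M₂ = 7, y₂ ≡ 3 (mod 4). n = 6×4×2 + 1×7×3 ≡ 13 (mod 28)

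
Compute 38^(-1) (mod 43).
38^(-1) ≡ 17 (mod 43). Verification: 38 × 17 = 646 ≡ 1 (mod 43)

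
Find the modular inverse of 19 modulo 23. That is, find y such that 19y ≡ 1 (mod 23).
17

Using Extended Euclidean Algorithm:
gcd(19, 23) = 1
Bezout coefficients: 19 × -6 + 23 × 5 = 1
So 19 × -6 ≡ 1 (mod 23)
The inverse is -6 mod 23 = 17
Verification: 19 × 17 = 323 = 14 × 23 + 1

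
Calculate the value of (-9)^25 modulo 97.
Using repeated squaring. (-9) ≡ 88 (mod 97). 25 = 16 + 8 + 1 (binary 11001). Repeated squaring mod 97: 88^1 ≡ 88; 88^2 ≡ 88² = 7744 ≡ 81; 88^4 ≡ 81² = 6561 ≡ 62; 88^8 ≡ 62² = 3844 ≡ 61; 88^16 ≡ 61² = 3721 ≡ 35. Multiply: (-9)^25 ≡ 88^16 × 88^8 × 88^1 ≡ 35 × 61 × 88 (mod 97): 35 × 61 = 2135 ≡ 1; 1 × 88 = 88 ≡ 88. So (-9)^25 ≡ 88 (mod 97).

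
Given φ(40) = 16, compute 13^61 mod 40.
By Euler: 13^{16} ≡ 1 (mod 40) since gcd(13, 40) = 1. 61 = 3×16 + 13. So 13^{61} ≡ 13^{13} ≡ 13 (mod 40)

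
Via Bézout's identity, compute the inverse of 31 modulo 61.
Extended GCD: 31(2) + 61(-1) = 1. So 31^(-1) ≡ 2 ≡ 2 (mod 61). Verify: 31 × 2 = 62 ≡ 1 (mod 61)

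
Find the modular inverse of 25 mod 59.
25^(-1) ≡ 26 (mod 59). Verification: 25 × 26 = 650 ≡ 1 (mod 59)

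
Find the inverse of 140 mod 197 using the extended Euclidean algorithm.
Extended GCD: 140(38) + 197(-27) = 1. So 140^(-1) ≡ 38 ≡ 38 (mod 197). Verify: 140 × 38 = 5320 ≡ 1 (mod 197)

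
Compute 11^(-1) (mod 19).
11^(-1) ≡ 7 (mod 19). Verification: 11 × 7 = 77 ≡ 1 (mod 19)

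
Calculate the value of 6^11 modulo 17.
Using repeated squaring. 11 = 8 + 2 + 1 (binary 1011). Repeated squaring mod 17: 6^1 ≡ 6; 6^2 ≡ 6² = 36 ≡ 2; 6^4 ≡ 2² = 4 ≡ 4; 6^8 ≡ 4² = 16 ≡ 16. Multiply: 6^11 = 6^8 × 6^2 × 6^1 ≡ 16 × 2 × 6 (mod 17): 16 × 2 = 32 ≡ 15; 15 × 6 = 90 ≡ 5. So 6^11 ≡ 5 (mod 17).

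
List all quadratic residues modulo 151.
QRs mod 151: {1, 2, 4, 5, 8, 9, 10, 11, 16, 17, 18, 19, 20, 21, 22, 25, 29, 31, 32, 34, 36, 37, 38, 39, 40, 42, 43, 44, 45, 47, 49, 50, 55, 58, 59, 62, 64, 68, 69, 72, 74, 76, 78, 80, 81, 84, 85, 86, 88, 90, 91, 94, 95, 97, 98, 99, 100, 103, 105, 110, 116, 118, 121, 123, 124, 125, 127, 128, 136, 137, 138, 139, 144, 145, 148}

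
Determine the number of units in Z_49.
42

Prime factorization: 49 = 7^2
Using the formula φ(n) = n × Π(1 - 1/p) for each prime factor p:
φ(49) = 49 × (1 - 1/7)
φ(49) = 42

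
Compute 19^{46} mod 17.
13

Using successive squaring:
Binary expansion of 46: 101110
Powers of 19 mod 17 (each is the square of the previous):
  19^1 ≡ 2 (mod 17)
  19^2 ≡ 2² = 4 ≡ 4 (mod 17)
  19^4 ≡ 4² = 16 ≡ 16 (mod 17)
  19^8 ≡ 16² = 256 ≡ 1 (mod 17)
  19^16 ≡ 1² = 1 ≡ 1 (mod 17)
  19^32 ≡ 1² = 1 ≡ 1 (mod 17)
46 = 32 + 8 + 4 + 2, so 19^46 = 19^32 × 19^8 × 19^4 × 19^2 ≡ 1 × 1 × 16 × 4 (mod 17)
Multiplying step by step:
  1 × 1 = 1 ≡ 1 (mod 17)
  1 × 16 = 16 ≡ 16 (mod 17)
  16 × 4 = 64 ≡ 13 (mod 17)
Result: 19^46 ≡ 13 (mod 17)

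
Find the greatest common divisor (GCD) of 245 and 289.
1

Using the Euclidean algorithm:
245 = 0 × 289 + 245
289 = 1 × 245 + 44
245 = 5 × 44 + 25
44 = 1 × 25 + 19
25 = 1 × 19 + 6
19 = 3 × 6 + 1
6 = 6 × 1 + 0

GCD(245, 289) = 1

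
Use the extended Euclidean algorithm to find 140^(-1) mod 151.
Extended GCD: 140(-55) + 151(51) = 1. So 140^(-1) ≡ 96 ≡ 96 (mod 151). Verify: 140 × 96 = 13440 ≡ 1 (mod 151)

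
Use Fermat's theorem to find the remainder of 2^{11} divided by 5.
3

By Fermat's Little Theorem, a^(p-1) ≡ 1 (mod p) for prime p and gcd(a, p) = 1
Here p = 5, so 2^4 ≡ 1 (mod 5)
We can reduce the exponent: 11 mod 4 = 3
So 2^11 ≡ 2^3 (mod 5)
Computing: 2^3 mod 5 = 3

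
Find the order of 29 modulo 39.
Powers of 29 mod 39: 29^1≡29, 29^2≡22, 29^3≡14, 29^4≡16, 29^5≡35, 29^6≡1. Order = 6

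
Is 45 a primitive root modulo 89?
p - 1 = 88 has prime divisors 2, 11. Check 45^(88/q) mod 89 for each: 45^(88/2) = 45^44 ≡ 1, 45^(88/11) = 45^8 ≡ 8 (mod 89). Since 45^44 ≡ 1 (mod 89), the order of 45 divides 44 (in fact the order is 11) ≠ 88, so it is not a primitive root.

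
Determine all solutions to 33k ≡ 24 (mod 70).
58

Since gcd(33, 70) = 1 divides 24, a solution exists.
Multiply both sides by the inverse of 33 mod 70:
  33^(-1) mod 70 = 17
  x ≡ 17 × 24 ≡ 408 ≡ 58 (mod 70)
Verification: 33 × 58 = 1914 = 27 × 70 + 24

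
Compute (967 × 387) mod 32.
21

(967 × 387) = 374229
374229 mod 32 = 21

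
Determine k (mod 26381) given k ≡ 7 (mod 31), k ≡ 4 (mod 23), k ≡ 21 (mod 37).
23257

Using the Chinese Remainder Theorem:
M = product of moduli = 26381
For equation 1: M_1 = 851, 851 ≡ 14 (mod 31), inverse of 851 mod 31 is 20 (check: 14 × 20 = 280 ≡ 1 (mod 31))
For equation 2: M_2 = 1147, 1147 ≡ 20 (mod 23), inverse of 1147 mod 23 is 15 (check: 20 × 15 = 300 ≡ 1 (mod 23))
For equation 3: M_3 = 713, 713 ≡ 10 (mod 37), inverse of 713 mod 37 is 26 (check: 10 × 26 = 260 ≡ 1 (mod 37))
Combine: k ≡ Σ r_i×M_i×(M_i⁻¹ mod m_i) = 7×851×20 + 4×1147×15 + 21×713×26 = 119140 + 68820 + 389298 = 577258
577258 mod 26381 = 23257
k ≡ 23257 (mod 26381)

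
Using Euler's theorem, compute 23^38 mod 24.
By Euler: 23^{8} ≡ 1 (mod 24) since gcd(23, 24) = 1. 38 = 4×8 + 6. So 23^{38} ≡ 23^{6} ≡ 1 (mod 24)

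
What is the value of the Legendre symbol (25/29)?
(25/29) = 25^{14} mod 29 = 1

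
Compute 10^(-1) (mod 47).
10^(-1) ≡ 33 (mod 47). Verification: 10 × 33 = 330 ≡ 1 (mod 47)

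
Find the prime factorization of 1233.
3^2 × 137

Divide by primes starting from smallest:
1233 ÷ 3 = 411
411 ÷ 3 = 137
137 ÷ 137 = 1

1233 = 3^2 × 137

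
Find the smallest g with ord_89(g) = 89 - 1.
p - 1 = 88 has prime divisors 2, 11. h is a primitive root mod 89 iff h^(88/q) ≢ 1 (mod 89) for each such q.
h = 2: 2^44 ≡ 1, 2^8 ≡ 78 (mod 89); 2^44 ≡ 1, so not a primitive root.
h = 3: 3^44 ≡ 88, 3^8 ≡ 64 (mod 89); none is 1, so 3 has order 88 and is a primitive root.
The smallest primitive root mod 89 is g = 3.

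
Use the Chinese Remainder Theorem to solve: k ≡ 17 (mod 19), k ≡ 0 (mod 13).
M = 19 × 13 = 247. M₁ = 13, y₁ ≡ 3 (mod 19). M₂ = 19, y₂ ≡ 11 (mod 13). k = 17×13×3 + 0×19×11 ≡ 169 (mod 247)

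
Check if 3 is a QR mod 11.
By Euler's criterion: 3^{5} ≡ 1 (mod 11). Since this equals 1, 3 is a QR.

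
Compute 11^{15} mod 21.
8

Using successive squaring:
Binary expansion of 15: 1111
Powers of 11 mod 21 (each is the square of the previous):
  11^1 ≡ 11 (mod 21)
  11^2 ≡ 11² = 121 ≡ 16 (mod 21)
  11^4 ≡ 16² = 256 ≡ 4 (mod 21)
  11^8 ≡ 4² = 16 ≡ 16 (mod 21)
15 = 8 + 4 + 2 + 1, so 11^15 = 11^8 × 11^4 × 11^2 × 11^1 ≡ 16 × 4 × 16 × 11 (mod 21)
Multiplying step by step:
  16 × 4 = 64 ≡ 1 (mod 21)
  1 × 16 = 16 ≡ 16 (mod 21)
  16 × 11 = 176 ≡ 8 (mod 21)
Result: 11^15 ≡ 8 (mod 21)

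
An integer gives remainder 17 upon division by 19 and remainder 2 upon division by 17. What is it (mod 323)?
M = 19 × 17 = 323. M₁ = 17, y₁ ≡ 9 (mod 19). M₂ = 19, y₂ ≡ 9 (mod 17). y = 17×17×9 + 2×19×9 ≡ 36 (mod 323). The smallest positive such number is 36.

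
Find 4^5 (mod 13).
5 = 4 + 1 (binary 101). Repeated squaring mod 13: 4^1 ≡ 4; 4^2 ≡ 4² = 16 ≡ 3; 4^4 ≡ 3² = 9 ≡ 9. Multiply: 4^5 = 4^4 × 4^1 ≡ 9 × 4 (mod 13): 9 × 4 = 36 ≡ 10. So 4^5 ≡ 10 (mod 13).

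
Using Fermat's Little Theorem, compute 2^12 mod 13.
By Fermat's Little Theorem, 2^{12} ≡ 1 (mod 13) since 13 is prime and gcd(2, 13) = 1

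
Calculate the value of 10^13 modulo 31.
Using repeated squaring. 13 = 8 + 4 + 1 (binary 1101). Repeated squaring mod 31: 10^1 ≡ 10; 10^2 ≡ 10² = 100 ≡ 7; 10^4 ≡ 7² = 49 ≡ 18; 10^8 ≡ 18² = 324 ≡ 14. Multiply: 10^13 = 10^8 × 10^4 × 10^1 ≡ 14 × 18 × 10 (mod 31): 14 × 18 = 252 ≡ 4; 4 × 10 = 40 ≡ 9. So 10^13 ≡ 9 (mod 31).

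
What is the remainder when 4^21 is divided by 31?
Using repeated squaring. 21 = 16 + 4 + 1 (binary 10101). Repeated squaring mod 31: 4^1 ≡ 4; 4^2 ≡ 4² = 16 ≡ 16; 4^4 ≡ 16² = 256 ≡ 8; 4^8 ≡ 8² = 64 ≡ 2; 4^16 ≡ 2² = 4 ≡ 4. Multiply: 4^21 = 4^16 × 4^4 × 4^1 ≡ 4 × 8 × 4 (mod 31): 4 × 8 = 32 ≡ 1; 1 × 4 = 4 ≡ 4. So 4^21 ≡ 4 (mod 31).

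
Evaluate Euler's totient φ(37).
36

Prime factorization: 37 = 37
Using the formula φ(n) = n × Π(1 - 1/p) for each prime factor p:
φ(37) = 37 × (1 - 1/37)
φ(37) = 36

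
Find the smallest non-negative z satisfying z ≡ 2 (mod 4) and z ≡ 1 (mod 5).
M = 4 × 5 = 20. M₁ = 5, y₁ ≡ 1 (mod 4). M₂ = 4, y₂ ≡ 4 (mod 5). z = 2×5×1 + 1×4×4 ≡ 6 (mod 20)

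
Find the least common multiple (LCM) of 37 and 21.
777

First find GCD(37, 21) using the Euclidean algorithm:
37 = 1 × 21 + 16
21 = 1 × 16 + 5
16 = 3 × 5 + 1
5 = 5 × 1 + 0
GCD(37, 21) = 1

LCM formula: LCM(a, b) = (a × b) / GCD(a, b)
LCM(37, 21) = (37 × 21) / 1
LCM(37, 21) = 777 / 1
LCM(37, 21) = 777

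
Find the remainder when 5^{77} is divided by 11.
By Fermat: 5^{10} ≡ 1 (mod 11). 77 = 7×10 + 7. So 5^{77} ≡ 5^{7} ≡ 3 (mod 11)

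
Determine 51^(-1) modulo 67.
51^(-1) ≡ 46 (mod 67). Verification: 51 × 46 = 2346 ≡ 1 (mod 67)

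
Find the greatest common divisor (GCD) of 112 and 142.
2

Using the Euclidean algorithm:
112 = 0 × 142 + 112
142 = 1 × 112 + 30
112 = 3 × 30 + 22
30 = 1 × 22 + 8
22 = 2 × 8 + 6
8 = 1 × 6 + 2
6 = 3 × 2 + 0

GCD(112, 142) = 2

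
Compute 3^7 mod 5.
7 = 4 + 2 + 1 (binary 111). Repeated squaring mod 5: 3^1 ≡ 3; 3^2 ≡ 3² = 9 ≡ 4; 3^4 ≡ 4² = 16 ≡ 1. Multiply: 3^7 = 3^4 × 3^2 × 3^1 ≡ 1 × 4 × 3 (mod 5): 1 × 4 = 4 ≡ 4; 4 × 3 = 12 ≡ 2. So 3^7 ≡ 2 (mod 5).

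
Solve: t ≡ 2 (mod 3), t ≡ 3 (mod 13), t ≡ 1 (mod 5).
M = 3 × 13 × 5 = 195. M₁ = 65, y₁ ≡ 2 (mod 3). M₂ = 15, y₂ ≡ 7 (mod 13). M₃ = 39, y₃ ≡ 4 (mod 5). t = 2×65×2 + 3×15×7 + 1×39×4 ≡ 146 (mod 195)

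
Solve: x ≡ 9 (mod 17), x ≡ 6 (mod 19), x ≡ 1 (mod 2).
M = 17 × 19 × 2 = 646. M₁ = 38, y₁ ≡ 13 (mod 17). M₂ = 34, y₂ ≡ 14 (mod 19). M₃ = 323, y₃ ≡ 1 (mod 2). x = 9×38×13 + 6×34×14 + 1×323×1 ≡ 519 (mod 646)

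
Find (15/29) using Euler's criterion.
(15/29) = 15^{14} mod 29 = -1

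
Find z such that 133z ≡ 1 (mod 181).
133^(-1) ≡ 49 (mod 181). Verification: 133 × 49 = 6517 ≡ 1 (mod 181)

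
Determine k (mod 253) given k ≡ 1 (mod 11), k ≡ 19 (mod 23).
111

Using the Chinese Remainder Theorem:
M = product of moduli = 253
For equation 1: M_1 = 23, 23 ≡ 1 (mod 11), inverse of 23 mod 11 is 1 (check: 1 × 1 = 1 ≡ 1 (mod 11))
For equation 2: M_2 = 11, 11 ≡ 11 (mod 23), inverse of 11 mod 23 is 21 (check: 11 × 21 = 231 ≡ 1 (mod 23))
Combine: k ≡ Σ r_i×M_i×(M_i⁻¹ mod m_i) = 1×23×1 + 19×11×21 = 23 + 4389 = 4412
4412 mod 253 = 111
k ≡ 111 (mod 253)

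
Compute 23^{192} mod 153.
1

Using successive squaring:
Binary expansion of 192: 11000000
Powers of 23 mod 153 (each is the square of the previous):
  23^1 ≡ 23 (mod 153)
  23^2 ≡ 23² = 529 ≡ 70 (mod 153)
  23^4 ≡ 70² = 4900 ≡ 4 (mod 153)
  23^8 ≡ 4² = 16 ≡ 16 (mod 153)
  23^16 ≡ 16² = 256 ≡ 103 (mod 153)
  23^32 ≡ 103² = 10609 ≡ 52 (mod 153)
  23^64 ≡ 52² = 2704 ≡ 103 (mod 153)
  23^128 ≡ 103² = 10609 ≡ 52 (mod 153)
192 = 128 + 64, so 23^192 = 23^128 × 23^64 ≡ 52 × 103 (mod 153)
Multiplying step by step:
  52 × 103 = 5356 ≡ 1 (mod 153)
Result: 23^192 ≡ 1 (mod 153)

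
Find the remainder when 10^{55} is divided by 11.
By Fermat: 10^{10} ≡ 1 (mod 11). 55 = 5×10 + 5. So 10^{55} ≡ 10^{5} ≡ 10 (mod 11)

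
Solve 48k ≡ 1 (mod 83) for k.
64

Using Extended Euclidean Algorithm:
gcd(48, 83) = 1
Bezout coefficients: 48 × -19 + 83 × 11 = 1
So 48 × -19 ≡ 1 (mod 83)
The inverse is -19 mod 83 = 64
Verification: 48 × 64 = 3072 = 37 × 83 + 1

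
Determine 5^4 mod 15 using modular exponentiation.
4 = 4 (binary 100). Repeated squaring mod 15: 5^1 ≡ 5; 5^2 ≡ 5² = 25 ≡ 10; 5^4 ≡ 10² = 100 ≡ 10. So 5^4 ≡ 10 (mod 15).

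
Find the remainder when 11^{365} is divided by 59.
By Fermat: 11^{58} ≡ 1 (mod 59). 365 = 6×58 + 17. So 11^{365} ≡ 11^{17} ≡ 14 (mod 59)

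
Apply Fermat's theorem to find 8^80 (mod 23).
By Fermat: 8^{22} ≡ 1 (mod 23). 80 = 3×22 + 14. So 8^{80} ≡ 8^{14} ≡ 6 (mod 23)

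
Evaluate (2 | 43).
(2/43) = 2^{21} mod 43 = -1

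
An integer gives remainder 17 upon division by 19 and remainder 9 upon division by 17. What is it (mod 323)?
M = 19 × 17 = 323. M₁ = 17, y₁ ≡ 9 (mod 19). M₂ = 19, y₂ ≡ 9 (mod 17). k = 17×17×9 + 9×19×9 ≡ 264 (mod 323). The smallest positive such number is 264.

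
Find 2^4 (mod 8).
4 = 4 (binary 100). Repeated squaring mod 8: 2^1 ≡ 2; 2^2 ≡ 2² = 4 ≡ 4; 2^4 ≡ 4² = 16 ≡ 0. So 2^4 ≡ 0 (mod 8).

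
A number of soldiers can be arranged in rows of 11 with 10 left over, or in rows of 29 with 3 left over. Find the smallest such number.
M = 11 × 29 = 319. M₁ = 29, y₁ ≡ 8 (mod 11). M₂ = 11, y₂ ≡ 8 (mod 29). r = 10×29×8 + 3×11×8 ≡ 32 (mod 319). The smallest positive such number is 32.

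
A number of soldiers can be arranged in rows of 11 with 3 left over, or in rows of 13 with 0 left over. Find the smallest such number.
M = 11 × 13 = 143. M₁ = 13, y₁ ≡ 6 (mod 11). M₂ = 11, y₂ ≡ 6 (mod 13). t = 3×13×6 + 0×11×6 ≡ 91 (mod 143). The smallest positive such number is 91.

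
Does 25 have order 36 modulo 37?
p - 1 = 36 has prime divisors 2, 3. Check 25^(36/q) mod 37 for each: 25^(36/2) = 25^18 ≡ 1, 25^(36/3) = 25^12 ≡ 26 (mod 37). Since 25^18 ≡ 1 (mod 37), the order of 25 divides 18 (in fact the order is 18) ≠ 36, so it is not a primitive root.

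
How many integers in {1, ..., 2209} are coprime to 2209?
2162

Prime factorization: 2209 = 47^2
Using the formula φ(n) = n × Π(1 - 1/p) for each prime factor p:
φ(2209) = 2209 × (1 - 1/47)
φ(2209) = 2162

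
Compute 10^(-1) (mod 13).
10^(-1) ≡ 4 (mod 13). Verification: 10 × 4 = 40 ≡ 1 (mod 13)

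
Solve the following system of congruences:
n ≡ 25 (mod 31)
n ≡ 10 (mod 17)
180

Using the Chinese Remainder Theorem:
M = product of moduli = 527
For equation 1: M_1 = 17, 17 ≡ 17 (mod 31), inverse of 17 mod 31 is 11 (check: 17 × 11 = 187 ≡ 1 (mod 31))
For equation 2: M_2 = 31, 31 ≡ 14 (mod 17), inverse of 31 mod 17 is 11 (check: 14 × 11 = 154 ≡ 1 (mod 17))
Combine: n ≡ Σ r_i×M_i×(M_i⁻¹ mod m_i) = 25×17×11 + 10×31×11 = 4675 + 3410 = 8085
8085 mod 527 = 180
n ≡ 180 (mod 527)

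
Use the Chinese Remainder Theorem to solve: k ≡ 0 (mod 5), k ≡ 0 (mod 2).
M = 5 × 2 = 10. M₁ = 2, y₁ ≡ 3 (mod 5). M₂ = 5, y₂ ≡ 1 (mod 2). k = 0×2×3 + 0×5×1 ≡ 0 (mod 10)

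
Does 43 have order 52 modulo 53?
p - 1 = 52 has prime divisors 2, 13. Check 43^(52/q) mod 53 for each: 43^(52/2) = 43^26 ≡ 1, 43^(52/13) = 43^4 ≡ 36 (mod 53). Since 43^26 ≡ 1 (mod 53), the order of 43 divides 26 (in fact the order is 26) ≠ 52, so it is not a primitive root.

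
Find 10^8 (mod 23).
8 = 8 (binary 1000). Repeated squaring mod 23: 10^1 ≡ 10; 10^2 ≡ 10² = 100 ≡ 8; 10^4 ≡ 8² = 64 ≡ 18; 10^8 ≡ 18² = 324 ≡ 2. So 10^8 ≡ 2 (mod 23).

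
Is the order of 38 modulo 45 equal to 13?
No, the actual order is 12, not 13.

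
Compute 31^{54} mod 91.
64

Using successive squaring:
Binary expansion of 54: 110110
Powers of 31 mod 91 (each is the square of the previous):
  31^1 ≡ 31 (mod 91)
  31^2 ≡ 31² = 961 ≡ 51 (mod 91)
  31^4 ≡ 51² = 2601 ≡ 53 (mod 91)
  31^8 ≡ 53² = 2809 ≡ 79 (mod 91)
  31^16 ≡ 79² = 6241 ≡ 53 (mod 91)
  31^32 ≡ 53² = 2809 ≡ 79 (mod 91)
54 = 32 + 16 + 4 + 2, so 31^54 = 31^32 × 31^16 × 31^4 × 31^2 ≡ 79 × 53 × 53 × 51 (mod 91)
Multiplying step by step:
  79 × 53 = 4187 ≡ 1 (mod 91)
  1 × 53 = 53 ≡ 53 (mod 91)
  53 × 51 = 2703 ≡ 64 (mod 91)
Result: 31^54 ≡ 64 (mod 91)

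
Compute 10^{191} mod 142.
86

Using successive squaring:
Binary expansion of 191: 10111111
Powers of 10 mod 142 (each is the square of the previous):
  10^1 ≡ 10 (mod 142)
  10^2 ≡ 10² = 100 ≡ 100 (mod 142)
  10^4 ≡ 100² = 10000 ≡ 60 (mod 142)
  10^8 ≡ 60² = 3600 ≡ 50 (mod 142)
  10^16 ≡ 50² = 2500 ≡ 86 (mod 142)
  10^32 ≡ 86² = 7396 ≡ 12 (mod 142)
  10^64 ≡ 12² = 144 ≡ 2 (mod 142)
  10^128 ≡ 2² = 4 ≡ 4 (mod 142)
191 = 128 + 32 + 16 + 8 + 4 + 2 + 1, so 10^191 = 10^128 × 10^32 × 10^16 × 10^8 × 10^4 × 10^2 × 10^1 ≡ 4 × 12 × 86 × 50 × 60 × 100 × 10 (mod 142)
Multiplying step by step:
  4 × 12 = 48 ≡ 48 (mod 142)
  48 × 86 = 4128 ≡ 10 (mod 142)
  10 × 50 = 500 ≡ 74 (mod 142)
  74 × 60 = 4440 ≡ 38 (mod 142)
  38 × 100 = 3800 ≡ 108 (mod 142)
  108 × 10 = 1080 ≡ 86 (mod 142)
Result: 10^191 ≡ 86 (mod 142)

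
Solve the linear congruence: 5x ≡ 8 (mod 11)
6

Since gcd(5, 11) = 1 divides 8, a solution exists.
Multiply both sides by the inverse of 5 mod 11:
  5^(-1) mod 11 = 9
  x ≡ 9 × 8 ≡ 72 ≡ 6 (mod 11)
Verification: 5 × 6 = 30 = 2 × 11 + 8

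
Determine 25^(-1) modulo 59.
25^(-1) ≡ 26 (mod 59). Verification: 25 × 26 = 650 ≡ 1 (mod 59)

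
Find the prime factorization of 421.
421

Divide by primes starting from smallest:
421 ÷ 421 = 1

421 = 421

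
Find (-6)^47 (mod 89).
Using repeated squaring. (-6) ≡ 83 (mod 89). 47 = 32 + 8 + 4 + 2 + 1 (binary 101111). Repeated squaring mod 89: 83^1 ≡ 83; 83^2 ≡ 83² = 6889 ≡ 36; 83^4 ≡ 36² = 1296 ≡ 50; 83^8 ≡ 50² = 2500 ≡ 8; 83^16 ≡ 8² = 64 ≡ 64; 83^32 ≡ 64² = 4096 ≡ 2. Multiply: (-6)^47 ≡ 83^32 × 83^8 × 83^4 × 83^2 × 83^1 ≡ 2 × 8 × 50 × 36 × 83 (mod 89): 2 × 8 = 16 ≡ 16; 16 × 50 = 800 ≡ 88; 88 × 36 = 3168 ≡ 53; 53 × 83 = 4399 ≡ 38. So (-6)^47 ≡ 38 (mod 89).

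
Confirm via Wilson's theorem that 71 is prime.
(70)! mod 71 = 70. Since this equals -1 (mod 71), Wilson confirms 71 is prime.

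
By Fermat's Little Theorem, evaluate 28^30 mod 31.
By Fermat's Little Theorem, 28^{30} ≡ 1 (mod 31) since 31 is prime and gcd(28, 31) = 1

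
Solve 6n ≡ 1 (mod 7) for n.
6

Using Extended Euclidean Algorithm:
gcd(6, 7) = 1
Bezout coefficients: 6 × -1 + 7 × 1 = 1
So 6 × -1 ≡ 1 (mod 7)
The inverse is -1 mod 7 = 6
Verification: 6 × 6 = 36 = 5 × 7 + 1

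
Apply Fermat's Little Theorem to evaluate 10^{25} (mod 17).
7

By Fermat's Little Theorem, a^(p-1) ≡ 1 (mod p) for prime p and gcd(a, p) = 1
Here p = 17, so 10^16 ≡ 1 (mod 17)
We can reduce the exponent: 25 mod 16 = 9
So 10^25 ≡ 10^9 (mod 17)
Computing: 10^9 mod 17 = 7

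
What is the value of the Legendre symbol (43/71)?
(43/71) = 43^{35} mod 71 = 1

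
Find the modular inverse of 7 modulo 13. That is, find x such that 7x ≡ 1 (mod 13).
2

Using Extended Euclidean Algorithm:
gcd(7, 13) = 1
Bezout coefficients: 7 × 2 + 13 × -1 = 1
So 7 × 2 ≡ 1 (mod 13)
The inverse is 2 mod 13 = 2
Verification: 7 × 2 = 14 = 1 × 13 + 1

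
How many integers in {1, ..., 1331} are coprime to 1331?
1210

Prime factorization: 1331 = 11^3
Using the formula φ(n) = n × Π(1 - 1/p) for each prime factor p:
φ(1331) = 1331 × (1 - 1/11)
φ(1331) = 1210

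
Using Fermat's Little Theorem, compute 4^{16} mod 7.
4

By Fermat's Little Theorem, a^(p-1) ≡ 1 (mod p) for prime p and gcd(a, p) = 1
Here p = 7, so 4^6 ≡ 1 (mod 7)
We can reduce the exponent: 16 mod 6 = 4
So 4^16 ≡ 4^4 (mod 7)
Computing: 4^4 mod 7 = 4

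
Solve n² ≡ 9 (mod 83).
The square roots of 9 mod 83 are 3 and 80. Verify: 3² = 9 ≡ 9 (mod 83)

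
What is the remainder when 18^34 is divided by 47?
Using repeated squaring. 34 = 32 + 2 (binary 100010). Repeated squaring mod 47: 18^1 ≡ 18; 18^2 ≡ 18² = 324 ≡ 42; 18^4 ≡ 42² = 1764 ≡ 25; 18^8 ≡ 25² = 625 ≡ 14; 18^16 ≡ 14² = 196 ≡ 8; 18^32 ≡ 8² = 64 ≡ 17. Multiply: 18^34 = 18^32 × 18^2 ≡ 17 × 42 (mod 47): 17 × 42 = 714 ≡ 9. So 18^34 ≡ 9 (mod 47).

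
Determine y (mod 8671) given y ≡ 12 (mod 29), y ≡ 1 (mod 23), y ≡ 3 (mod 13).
4072

Using the Chinese Remainder Theorem:
M = product of moduli = 8671
For equation 1: M_1 = 299, 299 ≡ 9 (mod 29), inverse of 299 mod 29 is 13 (check: 9 × 13 = 117 ≡ 1 (mod 29))
For equation 2: M_2 = 377, 377 ≡ 9 (mod 23), inverse of 377 mod 23 is 18 (check: 9 × 18 = 162 ≡ 1 (mod 23))
For equation 3: M_3 = 667, 667 ≡ 4 (mod 13), inverse of 667 mod 13 is 10 (check: 4 × 10 = 40 ≡ 1 (mod 13))
Combine: y ≡ Σ r_i×M_i×(M_i⁻¹ mod m_i) = 12×299×13 + 1×377×18 + 3×667×10 = 46644 + 6786 + 20010 = 73440
73440 mod 8671 = 4072
y ≡ 4072 (mod 8671)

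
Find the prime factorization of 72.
2^3 × 3^2

Divide by primes starting from smallest:
72 ÷ 2 = 36
36 ÷ 2 = 18
18 ÷ 2 = 9
9 ÷ 3 = 3
3 ÷ 3 = 1

72 = 2^3 × 3^2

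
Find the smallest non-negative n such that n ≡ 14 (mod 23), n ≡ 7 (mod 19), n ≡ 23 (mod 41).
7075

Using the Chinese Remainder Theorem:
M = product of moduli = 17917
For equation 1: M_1 = 779, 779 ≡ 20 (mod 23), inverse of 779 mod 23 is 15 (check: 20 × 15 = 300 ≡ 1 (mod 23))
For equation 2: M_2 = 943, 943 ≡ 12 (mod 19), inverse of 943 mod 19 is 8 (check: 12 × 8 = 96 ≡ 1 (mod 19))
For equation 3: M_3 = 437, 437 ≡ 27 (mod 41), inverse of 437 mod 41 is 38 (check: 27 × 38 = 1026 ≡ 1 (mod 41))
Combine: n ≡ Σ r_i×M_i×(M_i⁻¹ mod m_i) = 14×779×15 + 7×943×8 + 23×437×38 = 163590 + 52808 + 381938 = 598336
598336 mod 17917 = 7075
n ≡ 7075 (mod 17917)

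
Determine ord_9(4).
Powers of 4 mod 9: 4^1≡4, 4^2≡7, 4^3≡1. Order = 3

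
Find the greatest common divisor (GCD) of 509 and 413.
1

Using the Euclidean algorithm:
509 = 1 × 413 + 96
413 = 4 × 96 + 29
96 = 3 × 29 + 9
29 = 3 × 9 + 2
9 = 4 × 2 + 1
2 = 2 × 1 + 0

GCD(509, 413) = 1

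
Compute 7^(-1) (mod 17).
7^(-1) ≡ 5 (mod 17). Verification: 7 × 5 = 35 ≡ 1 (mod 17)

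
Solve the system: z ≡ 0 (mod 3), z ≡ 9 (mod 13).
M = 3 × 13 = 39. M₁ = 13, y₁ ≡ 1 (mod 3). M₂ = 3, y₂ ≡ 9 (mod 13). z = 0×13×1 + 9×3×9 ≡ 9 (mod 39)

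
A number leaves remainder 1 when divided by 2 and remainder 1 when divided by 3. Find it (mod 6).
M = 2 × 3 = 6. M₁ = 3, y₁ ≡ 1 (mod 2). M₂ = 2, y₂ ≡ 2 (mod 3). z = 1×3×1 + 1×2×2 ≡ 1 (mod 6)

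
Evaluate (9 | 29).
(9/29) = 9^{14} mod 29 = 1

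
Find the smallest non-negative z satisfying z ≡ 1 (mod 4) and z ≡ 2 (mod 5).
M = 4 × 5 = 20. M₁ = 5, y₁ ≡ 1 (mod 4). M₂ = 4, y₂ ≡ 4 (mod 5). z = 1×5×1 + 2×4×4 ≡ 17 (mod 20)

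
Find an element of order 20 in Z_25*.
2 has order 20 mod 25 since 2^{20} ≡ 1 (mod 25) and no smaller power works.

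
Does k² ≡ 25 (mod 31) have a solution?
By Euler's criterion: 25^{15} ≡ 1 (mod 31). Since this equals 1, 25 is a QR.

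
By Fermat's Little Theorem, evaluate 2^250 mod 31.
By Fermat: 2^{30} ≡ 1 (mod 31). 250 ≡ 10 (mod 30). So 2^{250} ≡ 2^{10} ≡ 1 (mod 31)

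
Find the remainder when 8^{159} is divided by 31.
By Fermat: 8^{30} ≡ 1 (mod 31). 159 = 5×30 + 9. So 8^{159} ≡ 8^{9} ≡ 4 (mod 31)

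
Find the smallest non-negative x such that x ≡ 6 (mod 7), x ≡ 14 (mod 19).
90

Using the Chinese Remainder Theorem:
M = product of moduli = 133
For equation 1: M_1 = 19, 19 ≡ 5 (mod 7), inverse of 19 mod 7 is 3 (check: 5 × 3 = 15 ≡ 1 (mod 7))
For equation 2: M_2 = 7, 7 ≡ 7 (mod 19), inverse of 7 mod 19 is 11 (check: 7 × 11 = 77 ≡ 1 (mod 19))
Combine: x ≡ Σ r_i×M_i×(M_i⁻¹ mod m_i) = 6×19×3 + 14×7×11 = 342 + 1078 = 1420
1420 mod 133 = 90
x ≡ 90 (mod 133)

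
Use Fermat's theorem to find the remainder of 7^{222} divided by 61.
27

By Fermat's Little Theorem, a^(p-1) ≡ 1 (mod p) for prime p and gcd(a, p) = 1
Here p = 61, so 7^60 ≡ 1 (mod 61)
We can reduce the exponent: 222 mod 60 = 42
So 7^222 ≡ 7^42 (mod 61)
Computing: 7^42 mod 61 = 27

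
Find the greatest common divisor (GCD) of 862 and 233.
1

Using the Euclidean algorithm:
862 = 3 × 233 + 163
233 = 1 × 163 + 70
163 = 2 × 70 + 23
70 = 3 × 23 + 1
23 = 23 × 1 + 0

GCD(862, 233) = 1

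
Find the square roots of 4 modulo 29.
The square roots of 4 mod 29 are 27 and 2. Verify: 27² = 729 ≡ 4 (mod 29)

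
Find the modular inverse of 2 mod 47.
2^(-1) ≡ 24 (mod 47). Verification: 2 × 24 = 48 ≡ 1 (mod 47)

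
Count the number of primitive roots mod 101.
Number of primitive roots mod 101 = φ(100) = 40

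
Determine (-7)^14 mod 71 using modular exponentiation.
Using repeated squaring. (-7) ≡ 64 (mod 71). 14 = 8 + 4 + 2 (binary 1110). Repeated squaring mod 71: 64^1 ≡ 64; 64^2 ≡ 64² = 4096 ≡ 49; 64^4 ≡ 49² = 2401 ≡ 58; 64^8 ≡ 58² = 3364 ≡ 27. Multiply: (-7)^14 ≡ 64^8 × 64^4 × 64^2 ≡ 27 × 58 × 49 (mod 71): 27 × 58 = 1566 ≡ 4; 4 × 49 = 196 ≡ 54. So (-7)^14 ≡ 54 (mod 71).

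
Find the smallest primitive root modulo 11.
p - 1 = 10 has prime divisors 2, 5. h is a primitive root mod 11 iff h^(10/q) ≢ 1 (mod 11) for each such q.
h = 2: 2^5 ≡ 10, 2^2 ≡ 4 (mod 11); none is 1, so 2 has order 10 and is a primitive root.
The smallest primitive root mod 11 is g = 2.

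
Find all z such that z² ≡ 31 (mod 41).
The square roots of 31 mod 41 are 20 and 21. Verify: 20² = 400 ≡ 31 (mod 41)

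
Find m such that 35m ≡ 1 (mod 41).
35^(-1) ≡ 34 (mod 41). Verification: 35 × 34 = 1190 ≡ 1 (mod 41)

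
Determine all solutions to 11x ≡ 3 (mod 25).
23

Since gcd(11, 25) = 1 divides 3, a solution exists.
Multiply both sides by the inverse of 11 mod 25:
  11^(-1) mod 25 = 16
  x ≡ 16 × 3 ≡ 48 ≡ 23 (mod 25)
Verification: 11 × 23 = 253 = 10 × 25 + 3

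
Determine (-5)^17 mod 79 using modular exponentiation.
Using repeated squaring. (-5) ≡ 74 (mod 79). 17 = 16 + 1 (binary 10001). Repeated squaring mod 79: 74^1 ≡ 74; 74^2 ≡ 74² = 5476 ≡ 25; 74^4 ≡ 25² = 625 ≡ 72; 74^8 ≡ 72² = 5184 ≡ 49; 74^16 ≡ 49² = 2401 ≡ 31. Multiply: (-5)^17 ≡ 74^16 × 74^1 ≡ 31 × 74 (mod 79): 31 × 74 = 2294 ≡ 3. So (-5)^17 ≡ 3 (mod 79).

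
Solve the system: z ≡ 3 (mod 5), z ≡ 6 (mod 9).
M = 5 × 9 = 45. M₁ = 9, y₁ ≡ 4 (mod 5). M₂ = 5, y₂ ≡ 2 (mod 9). z = 3×9×4 + 6×5×2 ≡ 33 (mod 45)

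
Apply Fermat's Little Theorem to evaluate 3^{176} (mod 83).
75

By Fermat's Little Theorem, a^(p-1) ≡ 1 (mod p) for prime p and gcd(a, p) = 1
Here p = 83, so 3^82 ≡ 1 (mod 83)
We can reduce the exponent: 176 mod 82 = 12
So 3^176 ≡ 3^12 (mod 83)
Computing: 3^12 mod 83 = 75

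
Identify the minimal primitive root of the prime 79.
p - 1 = 78 has prime divisors 2, 3, 13. h is a primitive root mod 79 iff h^(78/q) ≢ 1 (mod 79) for each such q.
h = 2: 2^39 ≡ 1, 2^26 ≡ 23, 2^6 ≡ 64 (mod 79); 2^39 ≡ 1, so not a primitive root.
h = 3: 3^39 ≡ 78, 3^26 ≡ 23, 3^6 ≡ 18 (mod 79); none is 1, so 3 has order 78 and is a primitive root.
The smallest primitive root mod 79 is g = 3.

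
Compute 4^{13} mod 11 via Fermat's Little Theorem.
9

By Fermat's Little Theorem, a^(p-1) ≡ 1 (mod p) for prime p and gcd(a, p) = 1
Here p = 11, so 4^10 ≡ 1 (mod 11)
We can reduce the exponent: 13 mod 10 = 3
So 4^13 ≡ 4^3 (mod 11)
Computing: 4^3 mod 11 = 9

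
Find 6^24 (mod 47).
Using repeated squaring. 24 = 16 + 8 (binary 11000). Repeated squaring mod 47: 6^1 ≡ 6; 6^2 ≡ 6² = 36 ≡ 36; 6^4 ≡ 36² = 1296 ≡ 27; 6^8 ≡ 27² = 729 ≡ 24; 6^16 ≡ 24² = 576 ≡ 12. Multiply: 6^24 = 6^16 × 6^8 ≡ 12 × 24 (mod 47): 12 × 24 = 288 ≡ 6. So 6^24 ≡ 6 (mod 47).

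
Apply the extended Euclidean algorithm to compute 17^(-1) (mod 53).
Extended GCD: 17(25) + 53(-8) = 1. So 17^(-1) ≡ 25 ≡ 25 (mod 53). Verify: 17 × 25 = 425 ≡ 1 (mod 53)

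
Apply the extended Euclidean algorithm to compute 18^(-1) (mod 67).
Extended GCD: 18(-26) + 67(7) = 1. So 18^(-1) ≡ 41 ≡ 41 (mod 67). Verify: 18 × 41 = 738 ≡ 1 (mod 67)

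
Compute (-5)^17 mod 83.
Using repeated squaring. (-5) ≡ 78 (mod 83). 17 = 16 + 1 (binary 10001). Repeated squaring mod 83: 78^1 ≡ 78; 78^2 ≡ 78² = 6084 ≡ 25; 78^4 ≡ 25² = 625 ≡ 44; 78^8 ≡ 44² = 1936 ≡ 27; 78^16 ≡ 27² = 729 ≡ 65. Multiply: (-5)^17 ≡ 78^16 × 78^1 ≡ 65 × 78 (mod 83): 65 × 78 = 5070 ≡ 7. So (-5)^17 ≡ 7 (mod 83).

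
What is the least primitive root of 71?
7

A primitive root g modulo p has order p-1 = 70
Prime divisors of 70: [2, 5, 7]
g is a primitive root iff g^(70/q) ≢ 1 (mod 71) for each prime divisor q
Testing small values:
  g = 2: 2^35 ≡ 1, 2^14 ≡ 54, 2^10 ≡ 30 (mod 71) → 2^35 ≡ 1, not primitive root
  g = 3: 3^35 ≡ 1, 3^14 ≡ 54, 3^10 ≡ 48 (mod 71) → 3^35 ≡ 1, not primitive root
  g = 4: 4^35 ≡ 1, 4^14 ≡ 5, 4^10 ≡ 48 (mod 71) → 4^35 ≡ 1, not primitive root
  g = 5: 5^35 ≡ 1, 5^14 ≡ 57, 5^10 ≡ 1 (mod 71) → 5^35 ≡ 1, not primitive root
  g = 6: 6^35 ≡ 1, 6^14 ≡ 5, 6^10 ≡ 20 (mod 71) → 6^35 ≡ 1, not primitive root
  g = 7: 7^35 ≡ 70, 7^14 ≡ 54, 7^10 ≡ 45 (mod 71) → none is 1, primitive root!
The smallest primitive root is 7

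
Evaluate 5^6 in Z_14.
6 = 4 + 2 (binary 110). Repeated squaring mod 14: 5^1 ≡ 5; 5^2 ≡ 5² = 25 ≡ 11; 5^4 ≡ 11² = 121 ≡ 9. Multiply: 5^6 = 5^4 × 5^2 ≡ 9 × 11 (mod 14): 9 × 11 = 99 ≡ 1. So 5^6 ≡ 1 (mod 14).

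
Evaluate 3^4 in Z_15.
4 = 4 (binary 100). Repeated squaring mod 15: 3^1 ≡ 3; 3^2 ≡ 3² = 9 ≡ 9; 3^4 ≡ 9² = 81 ≡ 6. So 3^4 ≡ 6 (mod 15).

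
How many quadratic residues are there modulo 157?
For prime 157, there are (p-1)/2 = (157-1)/2 = 78 quadratic residues (excluding 0).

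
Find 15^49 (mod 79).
Using repeated squaring. 49 = 32 + 16 + 1 (binary 110001). Repeated squaring mod 79: 15^1 ≡ 15; 15^2 ≡ 15² = 225 ≡ 67; 15^4 ≡ 67² = 4489 ≡ 65; 15^8 ≡ 65² = 4225 ≡ 38; 15^16 ≡ 38² = 1444 ≡ 22; 15^32 ≡ 22² = 484 ≡ 10. Multiply: 15^49 = 15^32 × 15^16 × 15^1 ≡ 10 × 22 × 15 (mod 79): 10 × 22 = 220 ≡ 62; 62 × 15 = 930 ≡ 61. So 15^49 ≡ 61 (mod 79).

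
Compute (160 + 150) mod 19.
6

(160 + 150) = 310
310 mod 19 = 6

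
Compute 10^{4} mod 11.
1

Using successive squaring:
Binary expansion of 4: 100
Powers of 10 mod 11 (each is the square of the previous):
  10^1 ≡ 10 (mod 11)
  10^2 ≡ 10² = 100 ≡ 1 (mod 11)
  10^4 ≡ 1² = 1 ≡ 1 (mod 11)
4 is a power of 2, so 10^4 is the last square: ≡ 1 (mod 11)
Result: 10^4 ≡ 1 (mod 11)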